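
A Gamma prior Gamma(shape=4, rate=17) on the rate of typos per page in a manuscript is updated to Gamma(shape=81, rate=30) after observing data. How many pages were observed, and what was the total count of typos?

Gamma–Poisson conjugacy: posterior shape = α + Σxᵢ, posterior rate = β + n.
Matching: Σxᵢ = 81 − 4 = 77 and n = 30 − 17 = 13.

n = 13 pages with total 77 typos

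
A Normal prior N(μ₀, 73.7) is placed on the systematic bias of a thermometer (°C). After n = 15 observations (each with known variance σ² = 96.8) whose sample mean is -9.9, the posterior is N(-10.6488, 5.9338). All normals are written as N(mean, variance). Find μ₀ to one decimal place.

μ₀ = -19.2

With known observation variance, the Normal–Normal posterior has precision τ_n = τ₀ + n/σ² and mean μ_n = (τ₀μ₀ + (n/σ²)x̄)/τ_n.
Here τ₀ = 1/73.7 = 0.013569 and τ_data = 15/96.8 = 0.154959, so τ_n = 0.168528.
Rearranging for μ₀: μ₀ = (μ_n·τ_n − τ_data·x̄)/τ₀ = (-10.6488·0.168528 − 0.154959·-9.9) / 0.013569 = -0.260527/0.013569 ≈ -19.2.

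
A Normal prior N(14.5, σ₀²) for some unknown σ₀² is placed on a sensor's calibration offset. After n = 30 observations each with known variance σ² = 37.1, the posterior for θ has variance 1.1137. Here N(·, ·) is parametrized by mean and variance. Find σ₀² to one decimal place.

σ₀² = 11.2

For the Normal–Normal model with known σ², precisions add: τ_n = τ₀ + n/σ².
So 1/σ₀² = 1/1.1137 − 30/37.1 = 0.897908 − 0.808625 = 0.089283.
Hence σ₀² = 1/0.089283 ≈ 11.2.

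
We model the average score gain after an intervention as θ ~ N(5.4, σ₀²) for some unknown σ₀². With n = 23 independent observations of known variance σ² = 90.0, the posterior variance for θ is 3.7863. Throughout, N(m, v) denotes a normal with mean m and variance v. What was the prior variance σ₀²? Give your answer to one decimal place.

Posterior precision equals prior precision plus data precision: 1/σ_n² = 1/σ₀² + n/σ².
So 1/σ₀² = 1/3.7863 − 23/90.0 = 0.264110 − 0.255556 = 0.008554.
Hence σ₀² = 1/0.008554 ≈ 116.9.

σ₀² = 116.9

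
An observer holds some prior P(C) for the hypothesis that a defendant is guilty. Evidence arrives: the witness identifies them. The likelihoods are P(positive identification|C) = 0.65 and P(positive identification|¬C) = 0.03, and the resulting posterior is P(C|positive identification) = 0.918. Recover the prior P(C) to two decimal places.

P(C) = 0.34

Bayes' rule in odds form gives O(C|E) = O(C)·[P(E|C)/P(E|¬C)], hence O(C) = O(C|E)/LR.
Posterior odds = 0.918/(1−0.918) = 11.1951. LR = 0.65/0.03 = 21.6667.
Prior odds = 11.1951/21.6667 = 0.5167, so P(C) = 0.5167/(1+0.5167) ≈ 0.34.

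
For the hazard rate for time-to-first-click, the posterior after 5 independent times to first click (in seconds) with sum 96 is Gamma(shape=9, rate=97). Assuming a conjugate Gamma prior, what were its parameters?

Gamma(shape=4, rate=1)

For an exponential likelihood with a Gamma(α, β) prior on the rate, n observations with total T give posterior Gamma(α+n, β+T).
So α = 9 − 5 = 4 and β = 97 − 96 = 1.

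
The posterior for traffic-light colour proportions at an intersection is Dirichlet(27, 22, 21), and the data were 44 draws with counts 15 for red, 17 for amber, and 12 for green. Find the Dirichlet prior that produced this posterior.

For a Dirichlet(α) prior with multinomial counts c, the posterior is Dirichlet(α + c) componentwise.
Subtract each count from the matching posterior parameter: 27−15=12, 22−17=5, 21−12=9.

Dirichlet(12, 5, 9)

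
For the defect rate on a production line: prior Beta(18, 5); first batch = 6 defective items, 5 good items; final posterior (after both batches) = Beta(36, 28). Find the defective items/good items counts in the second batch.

12 defective items and 18 good items

Because Beta–binomial updating is additive in the counts, the combined data contributed (α_post−α_prior, β_post−β_prior) successes and failures.
Total across both batches: 36−18=18 defective items, 28−5=23 good items.
Subtract the first batch: 18−6=12 defective items and 23−5=18 good items.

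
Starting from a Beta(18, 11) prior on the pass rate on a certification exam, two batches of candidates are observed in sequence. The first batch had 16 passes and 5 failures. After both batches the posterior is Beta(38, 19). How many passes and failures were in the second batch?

Because Beta–binomial updating is additive in the counts, the combined data contributed (α_post−α_prior, β_post−β_prior) successes and failures.
Total across both batches: 38−18=20 passes, 19−11=8 failures.
Subtract the first batch: 20−16=4 passes and 8−5=3 failures.

4 passes and 3 failures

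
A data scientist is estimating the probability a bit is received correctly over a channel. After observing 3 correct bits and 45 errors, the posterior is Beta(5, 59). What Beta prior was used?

A Beta(a, b) prior with s successes and f failures in binomial data gives a Beta(a+s, b+f) posterior.
Subtract the data counts: 5−3=2, 59−45=14.

Beta(2, 14)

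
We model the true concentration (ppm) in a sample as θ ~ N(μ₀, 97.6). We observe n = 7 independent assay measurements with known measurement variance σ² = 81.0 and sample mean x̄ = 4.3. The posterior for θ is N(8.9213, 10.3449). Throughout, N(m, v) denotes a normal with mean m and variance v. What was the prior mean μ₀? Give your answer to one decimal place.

μ₀ = 47.9

The posterior mean is a precision-weighted average: μ_n = (τ₀μ₀ + τ_data·x̄)/(τ₀+τ_data), with τ₀=1/σ₀² and τ_data=n/σ².
Here τ₀ = 1/97.6 = 0.010246 and τ_data = 7/81.0 = 0.086420, so τ_n = 0.096666.
Rearranging for μ₀: μ₀ = (μ_n·τ_n − τ_data·x̄)/τ₀ = (8.9213·0.096666 − 0.086420·4.3) / 0.010246 = 0.490780/0.010246 ≈ 47.9.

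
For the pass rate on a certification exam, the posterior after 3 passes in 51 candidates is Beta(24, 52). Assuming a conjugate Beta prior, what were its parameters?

A Beta(α, β) prior with s successes and f failures in binomial data gives a Beta(α+s, β+f) posterior.
So α = 24 − 3 = 21 and β = 52 − 48 = 4.

Beta(21, 4)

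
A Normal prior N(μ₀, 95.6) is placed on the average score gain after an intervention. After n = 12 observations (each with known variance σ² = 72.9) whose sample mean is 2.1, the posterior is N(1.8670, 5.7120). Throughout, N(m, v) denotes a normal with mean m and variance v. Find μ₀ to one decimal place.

With known observation variance, the Normal–Normal posterior has precision τ_n = τ₀ + n/σ² and mean μ_n = (τ₀μ₀ + (n/σ²)x̄)/τ_n.
Here τ₀ = 1/95.6 = 0.010460 and τ_data = 12/72.9 = 0.164609, so τ_n = 0.175069.
Rearranging for μ₀: μ₀ = (μ_n·τ_n − τ_data·x̄)/τ₀ = (1.8670·0.175069 − 0.164609·2.1) / 0.010460 = -0.018825/0.010460 ≈ -1.8.

μ₀ = -1.8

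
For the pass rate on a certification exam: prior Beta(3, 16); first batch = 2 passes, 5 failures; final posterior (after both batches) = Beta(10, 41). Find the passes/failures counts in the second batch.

5 passes and 20 failures

Sequential conjugate updates are equivalent to a single update on the pooled data, so total successes = posterior α − prior α and total failures = posterior β − prior β.
Total across both batches: 10−3=7 passes, 41−16=25 failures.
Subtract the first batch: 7−2=5 passes and 25−5=20 failures.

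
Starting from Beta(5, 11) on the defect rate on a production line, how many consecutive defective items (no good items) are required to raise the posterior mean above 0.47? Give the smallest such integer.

k = 5

After k defective items and 0 good items the posterior is Beta(5+k, 11), with mean (5+k)/(5+11+k).
Set (5+k)/(16+k) > 0.47 and solve: k > (0.47·16 − 5)/(1 − 0.47) = 4.755.
The smallest integer exceeding 4.755 is 5, and checking k=5: (10)/(21) = 0.4762 > 0.47.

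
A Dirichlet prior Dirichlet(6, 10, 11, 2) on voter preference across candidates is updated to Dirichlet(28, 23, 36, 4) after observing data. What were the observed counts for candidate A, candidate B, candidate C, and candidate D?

counts (22, 13, 25, 2)

For a Dirichlet(α) prior with multinomial counts c, the posterior is Dirichlet(α + c) componentwise.
Counts are posterior − prior componentwise: 28−6=22, 23−10=13, 36−11=25, 4−2=2.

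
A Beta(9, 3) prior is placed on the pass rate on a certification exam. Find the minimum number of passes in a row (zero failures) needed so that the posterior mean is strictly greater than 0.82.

After k passes and 0 failures the posterior is Beta(9+k, 3), with mean (9+k)/(9+3+k).
Set (9+k)/(12+k) > 0.82 and solve: k > (0.82·12 − 9)/(1 − 0.82) = 4.667.
The smallest integer exceeding 4.667 is 5, and checking k=5: (14)/(17) = 0.8235 > 0.82.

k = 5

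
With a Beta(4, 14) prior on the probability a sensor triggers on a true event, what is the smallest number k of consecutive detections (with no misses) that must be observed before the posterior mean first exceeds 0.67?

After k detections and 0 misses the posterior is Beta(4+k, 14), with mean (4+k)/(4+14+k).
Set (4+k)/(18+k) > 0.67 and solve: k > (0.67·18 − 4)/(1 − 0.67) = 24.424.
The smallest integer exceeding 24.424 is 25, and checking k=25: (29)/(43) = 0.6744 > 0.67.

k = 25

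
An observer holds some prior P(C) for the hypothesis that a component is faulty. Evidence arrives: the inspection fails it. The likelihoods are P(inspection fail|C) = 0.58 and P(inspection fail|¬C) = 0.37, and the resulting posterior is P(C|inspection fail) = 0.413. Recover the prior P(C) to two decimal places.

P(C) = 0.31

In odds form, posterior odds = prior odds × likelihood ratio, so prior odds = posterior odds ÷ LR.
Posterior odds = 0.413/(1−0.413) = 0.7036. LR = 0.58/0.37 = 1.5676.
Prior odds = 0.7036/1.5676 = 0.4488, so P(C) = 0.4488/(1+0.4488) ≈ 0.31.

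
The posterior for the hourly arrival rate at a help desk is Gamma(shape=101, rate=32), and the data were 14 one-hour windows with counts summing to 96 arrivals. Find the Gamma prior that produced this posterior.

Gamma(shape=5, rate=18)

Gamma–Poisson conjugacy: posterior shape = α + Σxᵢ, posterior rate = β + n.
So α = 101 − 96 = 5 and β = 32 − 14 = 18.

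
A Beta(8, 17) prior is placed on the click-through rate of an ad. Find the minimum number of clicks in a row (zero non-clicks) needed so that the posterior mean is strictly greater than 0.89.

After k clicks and 0 non-clicks the posterior is Beta(8+k, 17), with mean (8+k)/(8+17+k).
Set (8+k)/(25+k) > 0.89 and solve: k > (0.89·25 − 8)/(1 − 0.89) = 129.545.
The smallest integer exceeding 129.545 is 130.

k = 130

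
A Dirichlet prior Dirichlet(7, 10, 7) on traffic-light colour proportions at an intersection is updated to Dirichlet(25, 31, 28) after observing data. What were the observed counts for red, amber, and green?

For a Dirichlet(α) prior with multinomial counts c, the posterior is Dirichlet(α + c) componentwise.
Counts are posterior − prior componentwise: 25−7=18, 31−10=21, 28−7=21.

counts (18, 21, 21)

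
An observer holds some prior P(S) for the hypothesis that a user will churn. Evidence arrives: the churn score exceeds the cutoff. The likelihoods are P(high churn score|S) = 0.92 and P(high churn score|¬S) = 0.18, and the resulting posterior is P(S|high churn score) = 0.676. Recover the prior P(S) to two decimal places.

P(S) = 0.29

Bayes' rule in odds form gives O(S|E) = O(S)·[P(E|S)/P(E|¬S)], hence O(S) = O(S|E)/LR.
Posterior odds = 0.676/(1−0.676) = 2.0864. LR = 0.92/0.18 = 5.1111.
Prior odds = 2.0864/5.1111 = 0.4082, so P(S) = 0.4082/(1+0.4082) ≈ 0.29.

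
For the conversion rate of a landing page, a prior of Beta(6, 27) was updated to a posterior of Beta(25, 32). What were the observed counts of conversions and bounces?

19 conversions and 5 bounces

Under Beta–binomial conjugacy the posterior parameters are (α+s, β+f).
So s = 25 − 6 = 19 and f = 32 − 27 = 5.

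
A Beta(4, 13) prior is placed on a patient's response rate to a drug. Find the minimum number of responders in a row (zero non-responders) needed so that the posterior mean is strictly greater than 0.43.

After k responders and 0 non-responders the posterior is Beta(4+k, 13), with mean (4+k)/(4+13+k).
Set (4+k)/(17+k) > 0.43 and solve: k > (0.43·17 − 4)/(1 − 0.43) = 5.807.
The smallest integer exceeding 5.807 is 6, and checking k=6: (10)/(23) = 0.4348 > 0.43.

k = 6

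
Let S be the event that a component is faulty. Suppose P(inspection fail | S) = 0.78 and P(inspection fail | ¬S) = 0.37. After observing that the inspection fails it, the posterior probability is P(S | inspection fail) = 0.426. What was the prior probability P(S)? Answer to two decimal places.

P(S) = 0.26

In odds form, posterior odds = prior odds × likelihood ratio, so prior odds = posterior odds ÷ LR.
Posterior odds = 0.426/(1−0.426) = 0.7422. LR = 0.78/0.37 = 2.1081.
Prior odds = 0.7422/2.1081 = 0.3521, so P(S) = 0.3521/(1+0.3521) ≈ 0.26.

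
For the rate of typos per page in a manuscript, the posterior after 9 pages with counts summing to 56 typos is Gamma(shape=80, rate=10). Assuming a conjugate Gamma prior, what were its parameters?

Gamma(shape=24, rate=1)

A Gamma(α, β) prior (rate parametrization) on a Poisson rate with n observations summing to S gives posterior Gamma(α+S, β+n).
So α = 80 − 56 = 24 and β = 10 − 9 = 1.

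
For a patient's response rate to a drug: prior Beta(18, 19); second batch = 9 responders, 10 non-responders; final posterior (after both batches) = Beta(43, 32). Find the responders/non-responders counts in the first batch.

Because Beta–binomial updating is additive in the counts, the combined data contributed (α_post−α_prior, β_post−β_prior) successes and failures.
Total across both batches: 43−18=25 responders, 32−19=13 non-responders.
Subtract the second batch: 25−9=16 responders and 13−10=3 non-responders.

16 responders and 3 non-responders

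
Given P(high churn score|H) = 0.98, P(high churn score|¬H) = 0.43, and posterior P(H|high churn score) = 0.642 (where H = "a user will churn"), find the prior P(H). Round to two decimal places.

In odds form, posterior odds = prior odds × likelihood ratio, so prior odds = posterior odds ÷ LR.
Posterior odds = 0.642/(1−0.642) = 1.7933. LR = 0.98/0.43 = 2.2791.
Prior odds = 1.7933/2.2791 = 0.7868, so P(H) = 0.7868/(1+0.7868) ≈ 0.44.

P(H) = 0.44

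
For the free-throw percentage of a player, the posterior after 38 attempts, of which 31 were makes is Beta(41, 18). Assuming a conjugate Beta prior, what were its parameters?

Beta(10, 11)

Beta is conjugate to the binomial likelihood: posterior = Beta(α+s, β+f).
Subtract the data counts: 41−31=10, 18−7=11.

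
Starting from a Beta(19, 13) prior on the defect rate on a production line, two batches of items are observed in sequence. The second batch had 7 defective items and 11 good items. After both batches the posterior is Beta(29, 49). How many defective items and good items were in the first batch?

3 defective items and 25 good items

Because Beta–binomial updating is additive in the counts, the combined data contributed (α_post−α_prior, β_post−β_prior) successes and failures.
Total across both batches: 29−19=10 defective items, 49−13=36 good items.
Subtract the second batch: 10−7=3 defective items and 36−11=25 good items.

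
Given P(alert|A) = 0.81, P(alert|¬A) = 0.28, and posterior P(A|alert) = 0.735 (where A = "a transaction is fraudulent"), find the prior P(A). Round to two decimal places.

P(A) = 0.49

Bayes' rule in odds form gives O(A|E) = O(A)·[P(E|A)/P(E|¬A)], hence O(A) = O(A|E)/LR.
Posterior odds = 0.735/(1−0.735) = 2.7736. LR = 0.81/0.28 = 2.8929.
Prior odds = 2.7736/2.8929 = 0.9588, so P(A) = 0.9588/(1+0.9588) ≈ 0.49.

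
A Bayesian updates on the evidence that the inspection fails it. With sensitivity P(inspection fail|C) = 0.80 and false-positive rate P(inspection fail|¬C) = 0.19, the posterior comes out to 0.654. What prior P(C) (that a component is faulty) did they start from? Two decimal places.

In odds form, posterior odds = prior odds × likelihood ratio, so prior odds = posterior odds ÷ LR.
Posterior odds = 0.654/(1−0.654) = 1.8902. LR = 0.80/0.19 = 4.2105.
Prior odds = 1.8902/4.2105 = 0.4489, so P(C) = 0.4489/(1+0.4489) ≈ 0.31.

P(C) = 0.31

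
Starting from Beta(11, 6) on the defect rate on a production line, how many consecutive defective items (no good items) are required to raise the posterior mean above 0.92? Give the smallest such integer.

k = 59

After k defective items and 0 good items the posterior is Beta(11+k, 6), with mean (11+k)/(11+6+k).
Set (11+k)/(17+k) > 0.92 and solve: k > (0.92·17 − 11)/(1 − 0.92) = 58.000.
The smallest integer exceeding 58.000 is 59.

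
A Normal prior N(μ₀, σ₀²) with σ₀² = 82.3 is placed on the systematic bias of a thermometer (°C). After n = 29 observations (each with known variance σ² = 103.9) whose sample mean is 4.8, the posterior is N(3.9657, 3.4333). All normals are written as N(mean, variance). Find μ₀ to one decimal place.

The posterior mean is a precision-weighted average: μ_n = (τ₀μ₀ + τ_data·x̄)/(τ₀+τ_data), with τ₀=1/σ₀² and τ_data=n/σ².
Here τ₀ = 1/82.3 = 0.012151 and τ_data = 29/103.9 = 0.279115, so τ_n = 0.291266.
Rearranging for μ₀: μ₀ = (μ_n·τ_n − τ_data·x̄)/τ₀ = (3.9657·0.291266 − 0.279115·4.8) / 0.012151 = -0.184678/0.012151 ≈ -15.2.

μ₀ = -15.2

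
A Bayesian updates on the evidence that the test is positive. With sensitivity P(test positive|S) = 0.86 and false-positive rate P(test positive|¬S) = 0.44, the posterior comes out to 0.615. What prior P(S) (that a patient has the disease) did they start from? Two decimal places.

P(S) = 0.45

In odds form, posterior odds = prior odds × likelihood ratio, so prior odds = posterior odds ÷ LR.
Posterior odds = 0.615/(1−0.615) = 1.5974. LR = 0.86/0.44 = 1.9545.
Prior odds = 1.5974/1.9545 = 0.8173, so P(S) = 0.8173/(1+0.8173) ≈ 0.45.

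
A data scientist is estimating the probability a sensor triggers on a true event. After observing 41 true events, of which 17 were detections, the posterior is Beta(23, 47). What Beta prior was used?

Beta is conjugate to the binomial likelihood: posterior = Beta(a+s, b+f).
Subtract the data counts: 23−17=6, 47−24=23.

Beta(6, 23)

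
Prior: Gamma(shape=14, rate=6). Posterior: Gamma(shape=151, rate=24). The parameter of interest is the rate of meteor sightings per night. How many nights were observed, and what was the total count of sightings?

Gamma–Poisson conjugacy: posterior shape = α + Σxᵢ, posterior rate = β + n.
Matching: Σxᵢ = 151 − 14 = 137 and n = 24 − 6 = 18.

n = 18 nights with total 137 sightings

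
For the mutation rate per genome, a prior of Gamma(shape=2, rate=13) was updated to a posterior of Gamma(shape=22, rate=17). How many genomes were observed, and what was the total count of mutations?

A Gamma(α, β) prior (rate parametrization) on a Poisson rate with n observations summing to S gives posterior Gamma(α+S, β+n).
Matching: Σxᵢ = 22 − 2 = 20 and n = 17 − 13 = 4.

n = 4 genomes with total 20 mutations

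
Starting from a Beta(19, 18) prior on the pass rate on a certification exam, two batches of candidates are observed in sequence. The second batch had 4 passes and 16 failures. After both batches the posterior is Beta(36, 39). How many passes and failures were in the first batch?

Sequential conjugate updates are equivalent to a single update on the pooled data, so total successes = posterior α − prior α and total failures = posterior β − prior β.
Total across both batches: 36−19=17 passes, 39−18=21 failures.
Subtract the second batch: 17−4=13 passes and 21−16=5 failures.

13 passes and 5 failures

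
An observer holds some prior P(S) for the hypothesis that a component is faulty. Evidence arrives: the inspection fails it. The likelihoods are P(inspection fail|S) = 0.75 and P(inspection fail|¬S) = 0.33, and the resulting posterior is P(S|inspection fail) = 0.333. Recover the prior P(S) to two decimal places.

In odds form, posterior odds = prior odds × likelihood ratio, so prior odds = posterior odds ÷ LR.
Posterior odds = 0.333/(1−0.333) = 0.4993. LR = 0.75/0.33 = 2.2727.
Prior odds = 0.4993/2.2727 = 0.2197, so P(S) = 0.2197/(1+0.2197) ≈ 0.18.

P(S) = 0.18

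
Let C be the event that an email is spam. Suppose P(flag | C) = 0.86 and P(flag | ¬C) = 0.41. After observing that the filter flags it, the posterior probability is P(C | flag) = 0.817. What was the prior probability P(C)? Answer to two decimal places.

Bayes' rule in odds form gives O(C|E) = O(C)·[P(E|C)/P(E|¬C)], hence O(C) = O(C|E)/LR.
Posterior odds = 0.817/(1−0.817) = 4.4645. LR = 0.86/0.41 = 2.0976.
Prior odds = 4.4645/2.0976 = 2.1284, so P(C) = 2.1284/(1+2.1284) ≈ 0.68.

P(C) = 0.68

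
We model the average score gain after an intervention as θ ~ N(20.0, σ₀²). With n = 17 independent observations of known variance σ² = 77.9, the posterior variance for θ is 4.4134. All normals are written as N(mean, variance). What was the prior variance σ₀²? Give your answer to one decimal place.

σ₀² = 119.7

For the Normal–Normal model with known σ², precisions add: τ_n = τ₀ + n/σ².
So 1/σ₀² = 1/4.4134 − 17/77.9 = 0.226583 − 0.218228 = 0.008355.
Hence σ₀² = 1/0.008355 ≈ 119.7.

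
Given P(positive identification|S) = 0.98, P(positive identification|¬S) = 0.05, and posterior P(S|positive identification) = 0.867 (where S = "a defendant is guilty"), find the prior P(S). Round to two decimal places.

Bayes' rule in odds form gives O(S|E) = O(S)·[P(E|S)/P(E|¬S)], hence O(S) = O(S|E)/LR.
Posterior odds = 0.867/(1−0.867) = 6.5188. LR = 0.98/0.05 = 19.6000.
Prior odds = 6.5188/19.6000 = 0.3326, so P(S) = 0.3326/(1+0.3326) ≈ 0.25.

P(S) = 0.25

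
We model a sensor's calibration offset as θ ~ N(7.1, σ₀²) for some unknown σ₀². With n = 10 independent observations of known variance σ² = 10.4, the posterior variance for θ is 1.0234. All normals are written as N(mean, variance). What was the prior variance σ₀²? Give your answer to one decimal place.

Posterior precision equals prior precision plus data precision: 1/σ_n² = 1/σ₀² + n/σ².
So 1/σ₀² = 1/1.0234 − 10/10.4 = 0.977135 − 0.961538 = 0.015597.
Hence σ₀² = 1/0.015597 ≈ 64.1.

σ₀² = 64.1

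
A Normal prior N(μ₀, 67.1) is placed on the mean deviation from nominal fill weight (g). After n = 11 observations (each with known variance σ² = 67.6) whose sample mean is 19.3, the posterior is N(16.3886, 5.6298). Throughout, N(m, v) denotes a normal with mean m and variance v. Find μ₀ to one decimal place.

μ₀ = -15.4

The posterior mean is a precision-weighted average: μ_n = (τ₀μ₀ + τ_data·x̄)/(τ₀+τ_data), with τ₀=1/σ₀² and τ_data=n/σ².
Here τ₀ = 1/67.1 = 0.014903 and τ_data = 11/67.6 = 0.162722, so τ_n = 0.177625.
Rearranging for μ₀: μ₀ = (μ_n·τ_n − τ_data·x̄)/τ₀ = (16.3886·0.177625 − 0.162722·19.3) / 0.014903 = -0.229510/0.014903 ≈ -15.4.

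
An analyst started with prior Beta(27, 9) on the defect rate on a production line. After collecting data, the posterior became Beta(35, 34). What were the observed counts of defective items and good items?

8 defective items and 25 good items

Under Beta–binomial conjugacy the posterior parameters are (a+s, b+f).
So s = 35 − 27 = 8 and f = 34 − 9 = 25.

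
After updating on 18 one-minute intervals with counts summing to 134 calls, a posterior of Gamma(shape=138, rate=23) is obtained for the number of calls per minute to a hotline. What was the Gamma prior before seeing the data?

Gamma(shape=4, rate=5)

A Gamma(α, β) prior (rate parametrization) on a Poisson rate with n observations summing to S gives posterior Gamma(α+S, β+n).
So α = 138 − 134 = 4 and β = 23 − 18 = 5.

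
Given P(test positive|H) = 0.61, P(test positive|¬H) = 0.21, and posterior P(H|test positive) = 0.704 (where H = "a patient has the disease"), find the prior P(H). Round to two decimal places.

P(H) = 0.45

Bayes' rule in odds form gives O(H|E) = O(H)·[P(E|H)/P(E|¬H)], hence O(H) = O(H|E)/LR.
Posterior odds = 0.704/(1−0.704) = 2.3784. LR = 0.61/0.21 = 2.9048.
Prior odds = 2.3784/2.9048 = 0.8188, so P(H) = 0.8188/(1+0.8188) ≈ 0.45.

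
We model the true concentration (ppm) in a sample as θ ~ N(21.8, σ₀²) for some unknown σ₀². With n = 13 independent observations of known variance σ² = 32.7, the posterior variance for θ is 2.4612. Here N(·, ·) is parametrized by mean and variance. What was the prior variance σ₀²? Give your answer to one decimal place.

σ₀² = 114.3

Posterior precision equals prior precision plus data precision: 1/σ_n² = 1/σ₀² + n/σ².
So 1/σ₀² = 1/2.4612 − 13/32.7 = 0.406306 − 0.397554 = 0.008752.
Hence σ₀² = 1/0.008752 ≈ 114.3.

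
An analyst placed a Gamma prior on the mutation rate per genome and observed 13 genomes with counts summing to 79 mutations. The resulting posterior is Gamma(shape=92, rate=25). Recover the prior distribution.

Gamma(shape=13, rate=12)

Gamma–Poisson conjugacy: posterior shape = α + Σxᵢ, posterior rate = β + n.
So α = 92 − 79 = 13 and β = 25 − 13 = 12.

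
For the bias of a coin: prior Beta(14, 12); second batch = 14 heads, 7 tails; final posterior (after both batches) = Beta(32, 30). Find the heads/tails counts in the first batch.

4 heads and 11 tails

Because Beta–binomial updating is additive in the counts, the combined data contributed (α_post−α_prior, β_post−β_prior) successes and failures.
Total across both batches: 32−14=18 heads, 30−12=18 tails.
Subtract the second batch: 18−14=4 heads and 18−7=11 tails.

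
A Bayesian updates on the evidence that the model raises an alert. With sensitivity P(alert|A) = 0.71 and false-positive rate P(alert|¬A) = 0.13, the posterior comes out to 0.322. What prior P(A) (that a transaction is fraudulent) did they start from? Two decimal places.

In odds form, posterior odds = prior odds × likelihood ratio, so prior odds = posterior odds ÷ LR.
Posterior odds = 0.322/(1−0.322) = 0.4749. LR = 0.71/0.13 = 5.4615.
Prior odds = 0.4749/5.4615 = 0.0870, so P(A) = 0.0870/(1+0.0870) ≈ 0.08.

P(A) = 0.08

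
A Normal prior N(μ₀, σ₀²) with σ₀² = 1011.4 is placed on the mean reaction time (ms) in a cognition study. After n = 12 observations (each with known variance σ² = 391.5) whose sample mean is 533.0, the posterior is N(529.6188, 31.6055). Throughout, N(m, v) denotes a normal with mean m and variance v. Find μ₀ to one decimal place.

The posterior mean is a precision-weighted average: μ_n = (τ₀μ₀ + τ_data·x̄)/(τ₀+τ_data), with τ₀=1/σ₀² and τ_data=n/σ².
Here τ₀ = 1/1011.4 = 0.000989 and τ_data = 12/391.5 = 0.030651, so τ_n = 0.031640.
Rearranging for μ₀: μ₀ = (μ_n·τ_n − τ_data·x̄)/τ₀ = (529.6188·0.031640 − 0.030651·533.0) / 0.000989 = 0.420156/0.000989 ≈ 424.8.

μ₀ = 424.8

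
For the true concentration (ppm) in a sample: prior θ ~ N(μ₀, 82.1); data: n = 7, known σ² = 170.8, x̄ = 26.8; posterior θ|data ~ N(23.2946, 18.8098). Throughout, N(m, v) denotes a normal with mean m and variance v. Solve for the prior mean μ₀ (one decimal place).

The posterior mean is a precision-weighted average: μ_n = (τ₀μ₀ + τ_data·x̄)/(τ₀+τ_data), with τ₀=1/σ₀² and τ_data=n/σ².
Here τ₀ = 1/82.1 = 0.012180 and τ_data = 7/170.8 = 0.040984, so τ_n = 0.053164.
Rearranging for μ₀: μ₀ = (μ_n·τ_n − τ_data·x̄)/τ₀ = (23.2946·0.053164 − 0.040984·26.8) / 0.012180 = 0.140063/0.012180 ≈ 11.5.

μ₀ = 11.5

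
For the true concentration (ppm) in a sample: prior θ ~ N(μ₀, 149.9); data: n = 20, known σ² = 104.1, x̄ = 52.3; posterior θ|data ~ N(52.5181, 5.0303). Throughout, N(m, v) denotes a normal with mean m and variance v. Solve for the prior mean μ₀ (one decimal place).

μ₀ = 58.8

The posterior mean is a precision-weighted average: μ_n = (τ₀μ₀ + τ_data·x̄)/(τ₀+τ_data), with τ₀=1/σ₀² and τ_data=n/σ².
Here τ₀ = 1/149.9 = 0.006671 and τ_data = 20/104.1 = 0.192123, so τ_n = 0.198794.
Rearranging for μ₀: μ₀ = (μ_n·τ_n − τ_data·x̄)/τ₀ = (52.5181·0.198794 − 0.192123·52.3) / 0.006671 = 0.392250/0.006671 ≈ 58.8.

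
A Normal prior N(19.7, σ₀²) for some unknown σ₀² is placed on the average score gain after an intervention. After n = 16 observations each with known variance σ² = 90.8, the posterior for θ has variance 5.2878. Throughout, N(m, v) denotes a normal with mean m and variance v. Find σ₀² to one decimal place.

Posterior precision equals prior precision plus data precision: 1/σ_n² = 1/σ₀² + n/σ².
So 1/σ₀² = 1/5.2878 − 16/90.8 = 0.189115 − 0.176211 = 0.012904.
Hence σ₀² = 1/0.012904 ≈ 77.5.

σ₀² = 77.5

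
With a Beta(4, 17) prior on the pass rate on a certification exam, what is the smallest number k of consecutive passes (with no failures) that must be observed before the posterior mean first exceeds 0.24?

After k passes and 0 failures the posterior is Beta(4+k, 17), with mean (4+k)/(4+17+k).
Set (4+k)/(21+k) > 0.24 and solve: k > (0.24·21 − 4)/(1 − 0.24) = 1.368.
The smallest integer exceeding 1.368 is 2.

k = 2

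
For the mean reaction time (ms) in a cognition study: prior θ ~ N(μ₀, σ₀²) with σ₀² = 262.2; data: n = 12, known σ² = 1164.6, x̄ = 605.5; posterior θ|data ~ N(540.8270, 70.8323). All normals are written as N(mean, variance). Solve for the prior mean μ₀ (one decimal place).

The posterior mean is a precision-weighted average: μ_n = (τ₀μ₀ + τ_data·x̄)/(τ₀+τ_data), with τ₀=1/σ₀² and τ_data=n/σ².
Here τ₀ = 1/262.2 = 0.003814 and τ_data = 12/1164.6 = 0.010304, so τ_n = 0.014118.
Rearranging for μ₀: μ₀ = (μ_n·τ_n − τ_data·x̄)/τ₀ = (540.8270·0.014118 − 0.010304·605.5) / 0.003814 = 1.396324/0.003814 ≈ 366.1.

μ₀ = 366.1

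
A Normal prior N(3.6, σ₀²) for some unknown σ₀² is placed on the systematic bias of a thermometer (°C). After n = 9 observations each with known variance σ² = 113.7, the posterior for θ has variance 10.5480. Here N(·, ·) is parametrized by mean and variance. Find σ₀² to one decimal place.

Posterior precision equals prior precision plus data precision: 1/σ_n² = 1/σ₀² + n/σ².
So 1/σ₀² = 1/10.5480 − 9/113.7 = 0.094805 − 0.079156 = 0.015649.
Hence σ₀² = 1/0.015649 ≈ 63.9.

σ₀² = 63.9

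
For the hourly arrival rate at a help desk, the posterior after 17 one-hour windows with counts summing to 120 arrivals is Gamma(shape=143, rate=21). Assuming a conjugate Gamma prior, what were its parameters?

Gamma–Poisson conjugacy: posterior shape = α + Σxᵢ, posterior rate = β + n.
So α = 143 − 120 = 23 and β = 21 − 17 = 4.

Gamma(shape=23, rate=4)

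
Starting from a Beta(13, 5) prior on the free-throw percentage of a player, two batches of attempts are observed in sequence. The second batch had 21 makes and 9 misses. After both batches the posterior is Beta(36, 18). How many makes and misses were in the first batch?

2 makes and 4 misses

Sequential conjugate updates are equivalent to a single update on the pooled data, so total successes = posterior α − prior α and total failures = posterior β − prior β.
Total across both batches: 36−13=23 makes, 18−5=13 misses.
Subtract the second batch: 23−21=2 makes and 13−9=4 misses.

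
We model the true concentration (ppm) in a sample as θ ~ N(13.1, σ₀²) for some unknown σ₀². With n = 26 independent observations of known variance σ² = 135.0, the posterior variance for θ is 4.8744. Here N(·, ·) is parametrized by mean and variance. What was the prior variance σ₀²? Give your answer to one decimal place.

σ₀² = 79.6

Posterior precision equals prior precision plus data precision: 1/σ_n² = 1/σ₀² + n/σ².
So 1/σ₀² = 1/4.8744 − 26/135.0 = 0.205153 − 0.192593 = 0.012560.
Hence σ₀² = 1/0.012560 ≈ 79.6.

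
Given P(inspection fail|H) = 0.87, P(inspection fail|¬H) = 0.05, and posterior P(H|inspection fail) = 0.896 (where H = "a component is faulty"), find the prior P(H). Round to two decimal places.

In odds form, posterior odds = prior odds × likelihood ratio, so prior odds = posterior odds ÷ LR.
Posterior odds = 0.896/(1−0.896) = 8.6154. LR = 0.87/0.05 = 17.4000.
Prior odds = 8.6154/17.4000 = 0.4951, so P(H) = 0.4951/(1+0.4951) ≈ 0.33.

P(H) = 0.33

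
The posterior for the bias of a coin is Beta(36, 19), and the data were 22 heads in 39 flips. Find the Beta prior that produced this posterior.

Under Beta–binomial conjugacy the posterior parameters are (a+s, b+f).
So a = 36 − 22 = 14 and b = 19 − 17 = 2.

Beta(14, 2)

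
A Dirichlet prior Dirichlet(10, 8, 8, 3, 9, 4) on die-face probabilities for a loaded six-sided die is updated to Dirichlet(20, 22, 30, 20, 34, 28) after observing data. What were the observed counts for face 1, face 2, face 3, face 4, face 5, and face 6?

For a Dirichlet(α) prior with multinomial counts c, the posterior is Dirichlet(α + c) componentwise.
Counts are posterior − prior componentwise: 20−10=10, 22−8=14, 30−8=22, 20−3=17, 34−9=25, 28−4=24.

counts (10, 14, 22, 17, 25, 24)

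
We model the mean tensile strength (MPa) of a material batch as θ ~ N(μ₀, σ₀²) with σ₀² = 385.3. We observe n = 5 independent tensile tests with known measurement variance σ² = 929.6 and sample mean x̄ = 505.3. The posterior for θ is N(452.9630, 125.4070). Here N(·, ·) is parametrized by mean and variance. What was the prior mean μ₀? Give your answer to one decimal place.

The posterior mean is a precision-weighted average: μ_n = (τ₀μ₀ + τ_data·x̄)/(τ₀+τ_data), with τ₀=1/σ₀² and τ_data=n/σ².
Here τ₀ = 1/385.3 = 0.002595 and τ_data = 5/929.6 = 0.005379, so τ_n = 0.007974.
Rearranging for μ₀: μ₀ = (μ_n·τ_n − τ_data·x̄)/τ₀ = (452.9630·0.007974 − 0.005379·505.3) / 0.002595 = 0.893918/0.002595 ≈ 344.5.

μ₀ = 344.5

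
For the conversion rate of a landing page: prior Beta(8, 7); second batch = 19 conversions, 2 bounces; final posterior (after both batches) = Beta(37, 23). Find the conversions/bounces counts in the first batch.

Sequential conjugate updates are equivalent to a single update on the pooled data, so total successes = posterior α − prior α and total failures = posterior β − prior β.
Total across both batches: 37−8=29 conversions, 23−7=16 bounces.
Subtract the second batch: 29−19=10 conversions and 16−2=14 bounces.

10 conversions and 14 bounces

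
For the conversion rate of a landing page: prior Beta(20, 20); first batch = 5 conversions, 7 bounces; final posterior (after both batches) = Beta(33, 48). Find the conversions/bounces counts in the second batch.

Because Beta–binomial updating is additive in the counts, the combined data contributed (α_post−α_prior, β_post−β_prior) successes and failures.
Total across both batches: 33−20=13 conversions, 48−20=28 bounces.
Subtract the first batch: 13−5=8 conversions and 28−7=21 bounces.

8 conversions and 21 bounces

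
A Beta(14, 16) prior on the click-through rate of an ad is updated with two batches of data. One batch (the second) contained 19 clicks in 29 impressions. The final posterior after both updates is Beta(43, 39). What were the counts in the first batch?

Sequential conjugate updates are equivalent to a single update on the pooled data, so total successes = posterior α − prior α and total failures = posterior β − prior β.
Total across both batches: 43−14=29 clicks, 39−16=23 non-clicks.
Subtract the second batch: 29−19=10 clicks and 23−10=13 non-clicks.

10 clicks and 13 non-clicks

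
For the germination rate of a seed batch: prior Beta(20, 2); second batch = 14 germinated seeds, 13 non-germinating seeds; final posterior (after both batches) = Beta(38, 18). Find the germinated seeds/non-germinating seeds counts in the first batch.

Because Beta–binomial updating is additive in the counts, the combined data contributed (α_post−α_prior, β_post−β_prior) successes and failures.
Total across both batches: 38−20=18 germinated seeds, 18−2=16 non-germinating seeds.
Subtract the second batch: 18−14=4 germinated seeds and 16−13=3 non-germinating seeds.

4 germinated seeds and 3 non-germinating seeds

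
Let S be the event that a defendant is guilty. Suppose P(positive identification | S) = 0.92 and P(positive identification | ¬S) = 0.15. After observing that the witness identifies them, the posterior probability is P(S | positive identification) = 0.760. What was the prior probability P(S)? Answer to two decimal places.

P(S) = 0.34

In odds form, posterior odds = prior odds × likelihood ratio, so prior odds = posterior odds ÷ LR.
Posterior odds = 0.760/(1−0.760) = 3.1667. LR = 0.92/0.15 = 6.1333.
Prior odds = 3.1667/6.1333 = 0.5163, so P(S) = 0.5163/(1+0.5163) ≈ 0.34.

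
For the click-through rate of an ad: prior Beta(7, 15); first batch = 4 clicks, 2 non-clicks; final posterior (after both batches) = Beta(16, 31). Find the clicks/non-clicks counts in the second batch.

5 clicks and 14 non-clicks

Because Beta–binomial updating is additive in the counts, the combined data contributed (α_post−α_prior, β_post−β_prior) successes and failures.
Total across both batches: 16−7=9 clicks, 31−15=16 non-clicks.
Subtract the first batch: 9−4=5 clicks and 16−2=14 non-clicks.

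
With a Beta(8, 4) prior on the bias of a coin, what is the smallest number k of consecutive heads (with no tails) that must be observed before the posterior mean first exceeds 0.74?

k = 4

After k heads and 0 tails the posterior is Beta(8+k, 4), with mean (8+k)/(8+4+k).
Set (8+k)/(12+k) > 0.74 and solve: k > (0.74·12 − 8)/(1 − 0.74) = 3.385.
The smallest integer exceeding 3.385 is 4, and checking k=4: (12)/(16) = 0.7500 > 0.74.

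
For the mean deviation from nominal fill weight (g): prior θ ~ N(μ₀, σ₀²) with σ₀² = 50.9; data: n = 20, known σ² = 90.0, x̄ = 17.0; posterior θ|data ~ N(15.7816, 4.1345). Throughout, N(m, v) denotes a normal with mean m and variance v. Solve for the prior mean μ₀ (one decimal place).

μ₀ = 2.0

With known observation variance, the Normal–Normal posterior has precision τ_n = τ₀ + n/σ² and mean μ_n = (τ₀μ₀ + (n/σ²)x̄)/τ_n.
Here τ₀ = 1/50.9 = 0.019646 and τ_data = 20/90.0 = 0.222222, so τ_n = 0.241868.
Rearranging for μ₀: μ₀ = (μ_n·τ_n − τ_data·x̄)/τ₀ = (15.7816·0.241868 − 0.222222·17.0) / 0.019646 = 0.039290/0.019646 ≈ 2.0.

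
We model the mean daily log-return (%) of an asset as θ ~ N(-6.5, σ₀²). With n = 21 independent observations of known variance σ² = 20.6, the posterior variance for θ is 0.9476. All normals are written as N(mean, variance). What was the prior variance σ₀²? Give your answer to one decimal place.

σ₀² = 27.9

Posterior precision equals prior precision plus data precision: 1/σ_n² = 1/σ₀² + n/σ².
So 1/σ₀² = 1/0.9476 − 21/20.6 = 1.055298 − 1.019417 = 0.035881.
Hence σ₀² = 1/0.035881 ≈ 27.9.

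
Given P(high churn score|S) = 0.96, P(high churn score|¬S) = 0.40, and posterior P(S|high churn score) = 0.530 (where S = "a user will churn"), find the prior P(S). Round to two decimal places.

P(S) = 0.32

In odds form, posterior odds = prior odds × likelihood ratio, so prior odds = posterior odds ÷ LR.
Posterior odds = 0.530/(1−0.530) = 1.1277. LR = 0.96/0.40 = 2.4000.
Prior odds = 1.1277/2.4000 = 0.4699, so P(S) = 0.4699/(1+0.4699) ≈ 0.32.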